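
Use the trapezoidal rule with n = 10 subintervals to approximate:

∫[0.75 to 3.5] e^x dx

f(x) = e^x
a = 0.75, b = 3.5, n = 10
h = (b - a)/n = 0.275000

Trapezoidal rule: (h/2)[f(x₀) + 2f(x₁) + 2f(x₂) + ... + f(xₙ)]

x_0 = 0.7500, f(x_0) = 2.117000, coefficient = 1
x_1 = 1.0250, f(x_1) = 2.787095, coefficient = 2
x_2 = 1.3000, f(x_2) = 3.669297, coefficient = 2
x_3 = 1.5750, f(x_3) = 4.830742, coefficient = 2
x_4 = 1.8500, f(x_4) = 6.359820, coefficient = 2
x_5 = 2.1250, f(x_5) = 8.372897, coefficient = 2
x_6 = 2.4000, f(x_6) = 11.023176, coefficient = 2
x_7 = 2.6750, f(x_7) = 14.512350, coefficient = 2
x_8 = 2.9500, f(x_8) = 19.105954, coefficient = 2
x_9 = 3.2250, f(x_9) = 25.153574, coefficient = 2
x_10 = 3.5000, f(x_10) = 33.115452, coefficient = 1

I ≈ (0.275000/2) × 226.862262 = 31.193561
Exact value: 30.998452
Error: 0.195109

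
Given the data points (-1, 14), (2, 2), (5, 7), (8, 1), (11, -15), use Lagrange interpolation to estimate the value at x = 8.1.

Lagrange interpolation formula:
P(x) = Σ yᵢ × Lᵢ(x)
where Lᵢ(x) = Π_{j≠i} (x - xⱼ)/(xᵢ - xⱼ)

L_0(8.1) = (8.1 - 2)/(-1 - 2) × (8.1 - 5)/(-1 - 5) × (8.1 - 8)/(-1 - 8) × (8.1 - 11)/(-1 - 11) = -0.002821
L_1(8.1) = (8.1 - (-1))/(2 - (-1)) × (8.1 - 5)/(2 - 5) × (8.1 - 8)/(2 - 8) × (8.1 - 11)/(2 - 11) = 0.016833
L_2(8.1) = (8.1 - (-1))/(5 - (-1)) × (8.1 - 2)/(5 - 2) × (8.1 - 8)/(5 - 8) × (8.1 - 11)/(5 - 11) = -0.049685
L_3(8.1) = (8.1 - (-1))/(8 - (-1)) × (8.1 - 2)/(8 - 2) × (8.1 - 5)/(8 - 5) × (8.1 - 11)/(8 - 11) = 1.026821
L_4(8.1) = (8.1 - (-1))/(11 - (-1)) × (8.1 - 2)/(11 - 2) × (8.1 - 5)/(11 - 5) × (8.1 - 8)/(11 - 8) = 0.008852

P(8.1) = 14×L_0(8.1) + 2×L_1(8.1) + 7×L_2(8.1) + 1×L_3(8.1) + (-15)×L_4(8.1)
P(8.1) = 0.540421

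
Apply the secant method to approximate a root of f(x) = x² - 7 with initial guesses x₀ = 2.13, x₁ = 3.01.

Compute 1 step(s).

f(x) = x² - 7
x₀ = 2.13, x₁ = 3.01

Secant formula: x_{n+1} = x_n - f(x_n)(x_n - x_{n-1})/(f(x_n) - f(x_{n-1}))

Iteration 1:
  f(2.130000) = -2.463100
  f(3.010000) = 2.060100
  x_2 = 3.010000 - 2.060100×(3.010000 - 2.130000)/(2.060100 - (-2.463100))
       = 2.609202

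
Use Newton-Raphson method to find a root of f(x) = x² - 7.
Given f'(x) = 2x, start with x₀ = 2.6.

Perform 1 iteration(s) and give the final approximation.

f(x) = x² - 7
f'(x) = 2x
x₀ = 2.6

Newton-Raphson formula: x_{n+1} = x_n - f(x_n)/f'(x_n)

Iteration 1:
  f(2.600000) = -0.240000
  f'(2.600000) = 5.200000
  x_1 = 2.600000 - (-0.240000)/5.200000 = 2.646154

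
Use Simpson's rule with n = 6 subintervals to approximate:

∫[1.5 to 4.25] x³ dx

f(x) = x³
a = 1.5, b = 4.25, n = 6
h = (b - a)/n = 0.458333

Simpson's rule: (h/3)[f(x₀) + 4f(x₁) + 2f(x₂) + ... + f(xₙ)]

x_0 = 1.5000, f(x_0) = 3.375000, coefficient = 1
x_1 = 1.9583, f(x_1) = 7.510344, coefficient = 4
x_2 = 2.4167, f(x_2) = 14.114005, coefficient = 2
x_3 = 2.8750, f(x_3) = 23.763672, coefficient = 4
x_4 = 3.3333, f(x_4) = 37.037037, coefficient = 2
x_5 = 3.7917, f(x_5) = 54.511791, coefficient = 4
x_6 = 4.2500, f(x_6) = 76.765625, coefficient = 1

I ≈ (0.458333/3) × 525.585938 = 80.297852
Exact value: 80.297852
Error: 0.000000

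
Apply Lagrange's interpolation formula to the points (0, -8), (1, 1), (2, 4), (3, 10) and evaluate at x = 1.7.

Lagrange interpolation formula:
P(x) = Σ yᵢ × Lᵢ(x)
where Lᵢ(x) = Π_{j≠i} (x - xⱼ)/(xᵢ - xⱼ)

L_0(1.7) = (1.7 - 1)/(0 - 1) × (1.7 - 2)/(0 - 2) × (1.7 - 3)/(0 - 3) = -0.045500
L_1(1.7) = (1.7 - 0)/(1 - 0) × (1.7 - 2)/(1 - 2) × (1.7 - 3)/(1 - 3) = 0.331500
L_2(1.7) = (1.7 - 0)/(2 - 0) × (1.7 - 1)/(2 - 1) × (1.7 - 3)/(2 - 3) = 0.773500
L_3(1.7) = (1.7 - 0)/(3 - 0) × (1.7 - 1)/(3 - 1) × (1.7 - 2)/(3 - 2) = -0.059500

P(1.7) = (-8)×L_0(1.7) + 1×L_1(1.7) + 4×L_2(1.7) + 10×L_3(1.7)
P(1.7) = 3.194500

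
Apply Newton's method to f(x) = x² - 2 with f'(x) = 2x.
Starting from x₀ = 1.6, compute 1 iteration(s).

f(x) = x² - 2
f'(x) = 2x
x₀ = 1.6

Newton-Raphson formula: x_{n+1} = x_n - f(x_n)/f'(x_n)

Iteration 1:
  f(1.600000) = 0.560000
  f'(1.600000) = 3.200000
  x_1 = 1.600000 - 0.560000/3.200000 = 1.425000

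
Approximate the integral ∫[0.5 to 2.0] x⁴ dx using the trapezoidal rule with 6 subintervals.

f(x) = x⁴
a = 0.5, b = 2.0, n = 6
h = (b - a)/n = 0.250000

Trapezoidal rule: (h/2)[f(x₀) + 2f(x₁) + 2f(x₂) + ... + f(xₙ)]

x_0 = 0.5000, f(x_0) = 0.062500, coefficient = 1
x_1 = 0.7500, f(x_1) = 0.316406, coefficient = 2
x_2 = 1.0000, f(x_2) = 1.000000, coefficient = 2
x_3 = 1.2500, f(x_3) = 2.441406, coefficient = 2
x_4 = 1.5000, f(x_4) = 5.062500, coefficient = 2
x_5 = 1.7500, f(x_5) = 9.378906, coefficient = 2
x_6 = 2.0000, f(x_6) = 16.000000, coefficient = 1

I ≈ (0.250000/2) × 52.460938 = 6.557617
Exact value: 6.393750
Error: 0.163867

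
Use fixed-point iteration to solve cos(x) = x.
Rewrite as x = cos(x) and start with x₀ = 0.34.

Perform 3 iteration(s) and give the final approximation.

Equation: cos(x) = x
Fixed-point form: x = cos(x)
x₀ = 0.34

x_1 = g(0.340000) = 0.942755
x_2 = g(0.942755) = 0.587561
x_3 = g(0.587561) = 0.832295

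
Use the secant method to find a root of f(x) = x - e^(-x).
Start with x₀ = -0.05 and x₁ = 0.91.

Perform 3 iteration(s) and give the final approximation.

f(x) = x - e^(-x)
x₀ = -0.05, x₁ = 0.91

Secant formula: x_{n+1} = x_n - f(x_n)(x_n - x_{n-1})/(f(x_n) - f(x_{n-1}))

Iteration 1:
  f(-0.050000) = -1.101271
  f(0.910000) = 0.507476
  x_2 = 0.910000 - 0.507476×(0.910000 - (-0.050000))/(0.507476 - (-1.101271))
       = 0.607170
Iteration 2:
  f(0.910000) = 0.507476
  f(0.607170) = 0.062279
  x_3 = 0.607170 - 0.062279×(0.607170 - 0.910000)/(0.062279 - 0.507476)
       = 0.564807
Iteration 3:
  f(0.607170) = 0.062279
  f(0.564807) = -0.003663
  x_4 = 0.564807 - (-0.003663)×(0.564807 - 0.607170)/(-0.003663 - 0.062279)
       = 0.567160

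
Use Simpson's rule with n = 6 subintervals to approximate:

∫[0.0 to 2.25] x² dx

f(x) = x²
a = 0.0, b = 2.25, n = 6
h = (b - a)/n = 0.375000

Simpson's rule: (h/3)[f(x₀) + 4f(x₁) + 2f(x₂) + ... + f(xₙ)]

x_0 = 0.0000, f(x_0) = 0.000000, coefficient = 1
x_1 = 0.3750, f(x_1) = 0.140625, coefficient = 4
x_2 = 0.7500, f(x_2) = 0.562500, coefficient = 2
x_3 = 1.1250, f(x_3) = 1.265625, coefficient = 4
x_4 = 1.5000, f(x_4) = 2.250000, coefficient = 2
x_5 = 1.8750, f(x_5) = 3.515625, coefficient = 4
x_6 = 2.2500, f(x_6) = 5.062500, coefficient = 1

I ≈ (0.375000/3) × 30.375000 = 3.796875
Exact value: 3.796875
Error: 0.000000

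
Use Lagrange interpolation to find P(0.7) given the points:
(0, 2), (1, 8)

Lagrange interpolation formula:
P(x) = Σ yᵢ × Lᵢ(x)
where Lᵢ(x) = Π_{j≠i} (x - xⱼ)/(xᵢ - xⱼ)

L_0(0.7) = (0.7 - 1)/(0 - 1) = 0.300000
L_1(0.7) = (0.7 - 0)/(1 - 0) = 0.700000

P(0.7) = 2×L_0(0.7) + 8×L_1(0.7)
P(0.7) = 6.200000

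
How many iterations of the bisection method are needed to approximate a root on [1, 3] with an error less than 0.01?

We need (b-a)/2^n ≤ 0.01
(3 - 1)/2^n ≤ 0.01
2/2^n ≤ 0.01
2^n ≥ 200
n ≥ log₂(200) = 7.64
n ≥ 8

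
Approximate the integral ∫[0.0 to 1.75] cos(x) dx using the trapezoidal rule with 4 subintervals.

f(x) = cos(x)
a = 0.0, b = 1.75, n = 4
h = (b - a)/n = 0.437500

Trapezoidal rule: (h/2)[f(x₀) + 2f(x₁) + 2f(x₂) + ... + f(xₙ)]

x_0 = 0.0000, f(x_0) = 1.000000, coefficient = 1
x_1 = 0.4375, f(x_1) = 0.905814, coefficient = 2
x_2 = 0.8750, f(x_2) = 0.640997, coefficient = 2
x_3 = 1.3125, f(x_3) = 0.255434, coefficient = 2
x_4 = 1.7500, f(x_4) = -0.178246, coefficient = 1

I ≈ (0.437500/2) × 4.426243 = 0.968241
Exact value: 0.983986
Error: 0.015745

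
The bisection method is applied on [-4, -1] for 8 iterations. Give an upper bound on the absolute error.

Bisection error bound: |error| ≤ (b-a)/2^n
|error| ≤ (-1 - (-4))/2^8 = 3/2^8
|error| ≤ 0.0117187500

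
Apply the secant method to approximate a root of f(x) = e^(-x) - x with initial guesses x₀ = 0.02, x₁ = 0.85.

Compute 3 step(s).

f(x) = e^(-x) - x
x₀ = 0.02, x₁ = 0.85

Secant formula: x_{n+1} = x_n - f(x_n)(x_n - x_{n-1})/(f(x_n) - f(x_{n-1}))

Iteration 1:
  f(0.020000) = 0.960199
  f(0.850000) = -0.422585
  x_2 = 0.850000 - (-0.422585)×(0.850000 - 0.020000)/(-0.422585 - 0.960199)
       = 0.596348
Iteration 2:
  f(0.850000) = -0.422585
  f(0.596348) = -0.045529
  x_3 = 0.596348 - (-0.045529)×(0.596348 - 0.850000)/(-0.045529 - (-0.422585))
       = 0.565720
Iteration 3:
  f(0.596348) = -0.045529
  f(0.565720) = 0.002231
  x_4 = 0.565720 - 0.002231×(0.565720 - 0.596348)/(0.002231 - (-0.045529))
       = 0.567151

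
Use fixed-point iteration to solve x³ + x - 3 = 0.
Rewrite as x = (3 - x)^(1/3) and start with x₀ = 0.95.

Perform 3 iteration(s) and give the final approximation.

Equation: x³ + x - 3 = 0
Fixed-point form: x = (3 - x)^(1/3)
x₀ = 0.95

x_1 = g(0.950000) = 1.270334
x_2 = g(1.270334) = 1.200386
x_3 = g(1.200386) = 1.216354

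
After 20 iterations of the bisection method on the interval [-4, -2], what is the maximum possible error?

Bisection error bound: |error| ≤ (b-a)/2^n
|error| ≤ (-2 - (-4))/2^20 = 2/2^20
|error| ≤ 0.0000019073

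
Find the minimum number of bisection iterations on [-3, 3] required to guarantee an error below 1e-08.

We need (b-a)/2^n ≤ 1e-08
(3 - (-3))/2^n ≤ 1e-08
6/2^n ≤ 1e-08
2^n ≥ 600000000
n ≥ log₂(600000000) = 29.16
n ≥ 30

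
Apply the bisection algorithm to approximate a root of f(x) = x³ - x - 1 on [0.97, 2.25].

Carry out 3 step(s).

f(x) = x³ - x - 1
Initial interval: [0.97, 2.25]

Iteration 1:
  c_1 = (0.970000 + 2.250000)/2 = 1.610000
  f(c_1) = f(1.610000) = 1.563281
  f(a) × f(c) < 0, new interval: [0.970000, 1.610000]
Iteration 2:
  c_2 = (0.970000 + 1.610000)/2 = 1.290000
  f(c_2) = f(1.290000) = -0.143311
  f(a) × f(c) ≥ 0, new interval: [1.290000, 1.610000]
Iteration 3:
  c_3 = (1.290000 + 1.610000)/2 = 1.450000
  f(c_3) = f(1.450000) = 0.598625
  f(a) × f(c) < 0, new interval: [1.290000, 1.450000]

After 3 iteration(s), the approximation is c_3 = 1.450000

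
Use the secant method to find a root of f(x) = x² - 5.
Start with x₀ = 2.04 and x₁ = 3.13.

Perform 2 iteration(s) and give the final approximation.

f(x) = x² - 5
x₀ = 2.04, x₁ = 3.13

Secant formula: x_{n+1} = x_n - f(x_n)(x_n - x_{n-1})/(f(x_n) - f(x_{n-1}))

Iteration 1:
  f(2.040000) = -0.838400
  f(3.130000) = 4.796900
  x_2 = 3.130000 - 4.796900×(3.130000 - 2.040000)/(4.796900 - (-0.838400))
       = 2.202166
Iteration 2:
  f(3.130000) = 4.796900
  f(2.202166) = -0.150463
  x_3 = 2.202166 - (-0.150463)×(2.202166 - 3.130000)/(-0.150463 - 4.796900)
       = 2.230384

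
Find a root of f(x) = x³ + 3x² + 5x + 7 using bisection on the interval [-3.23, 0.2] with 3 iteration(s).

f(x) = x³ + 3x² + 5x + 7
Initial interval: [-3.23, 0.2]

Iteration 1:
  c_1 = (-3.230000 + 0.200000)/2 = -1.515000
  f(c_1) = f(-1.515000) = 2.833409
  f(a) × f(c) < 0, new interval: [-3.230000, -1.515000]
Iteration 2:
  c_2 = (-3.230000 + (-1.515000))/2 = -2.372500
  f(c_2) = f(-2.372500) = -1.330455
  f(a) × f(c) ≥ 0, new interval: [-2.372500, -1.515000]
Iteration 3:
  c_3 = (-2.372500 + (-1.515000))/2 = -1.943750
  f(c_3) = f(-1.943750) = 1.271936
  f(a) × f(c) < 0, new interval: [-2.372500, -1.943750]

After 3 iteration(s), the approximation is c_3 = -1.943750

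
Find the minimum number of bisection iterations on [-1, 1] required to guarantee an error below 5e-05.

We need (b-a)/2^n ≤ 5e-05
(1 - (-1))/2^n ≤ 5e-05
2/2^n ≤ 5e-05
2^n ≥ 40000
n ≥ log₂(40000) = 15.29
n ≥ 16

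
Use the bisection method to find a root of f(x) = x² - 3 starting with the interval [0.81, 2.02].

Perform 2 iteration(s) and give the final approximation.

f(x) = x² - 3
Initial interval: [0.81, 2.02]

Iteration 1:
  c_1 = (0.810000 + 2.020000)/2 = 1.415000
  f(c_1) = f(1.415000) = -0.997775
  f(a) × f(c) ≥ 0, new interval: [1.415000, 2.020000]
Iteration 2:
  c_2 = (1.415000 + 2.020000)/2 = 1.717500
  f(c_2) = f(1.717500) = -0.050194
  f(a) × f(c) ≥ 0, new interval: [1.717500, 2.020000]

After 2 iteration(s), the approximation is c_2 = 1.717500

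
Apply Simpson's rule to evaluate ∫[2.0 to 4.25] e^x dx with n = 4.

f(x) = e^x
a = 2.0, b = 4.25, n = 4
h = (b - a)/n = 0.562500

Simpson's rule: (h/3)[f(x₀) + 4f(x₁) + 2f(x₂) + ... + f(xₙ)]

x_0 = 2.0000, f(x_0) = 7.389056, coefficient = 1
x_1 = 2.5625, f(x_1) = 12.968197, coefficient = 4
x_2 = 3.1250, f(x_2) = 22.759895, coefficient = 2
x_3 = 3.6875, f(x_3) = 39.944860, coefficient = 4
x_4 = 4.2500, f(x_4) = 70.105412, coefficient = 1

I ≈ (0.562500/3) × 334.666487 = 62.749966
Exact value: 62.716356
Error: 0.033610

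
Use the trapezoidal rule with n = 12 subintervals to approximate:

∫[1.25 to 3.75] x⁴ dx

f(x) = x⁴
a = 1.25, b = 3.75, n = 12
h = (b - a)/n = 0.208333

Trapezoidal rule: (h/2)[f(x₀) + 2f(x₁) + 2f(x₂) + ... + f(xₙ)]

x_0 = 1.2500, f(x_0) = 2.441406, coefficient = 1
x_1 = 1.4583, f(x_1) = 4.523006, coefficient = 2
x_2 = 1.6667, f(x_2) = 7.716049, coefficient = 2
x_3 = 1.8750, f(x_3) = 12.359619, coefficient = 2
x_4 = 2.0833, f(x_4) = 18.838011, coefficient = 2
x_5 = 2.2917, f(x_5) = 27.580732, coefficient = 2
x_6 = 2.5000, f(x_6) = 39.062500, coefficient = 2
x_7 = 2.7083, f(x_7) = 53.803244, coefficient = 2
x_8 = 2.9167, f(x_8) = 72.368104, coefficient = 2
x_9 = 3.1250, f(x_9) = 95.367432, coefficient = 2
x_10 = 3.3333, f(x_10) = 123.456790, coefficient = 2
x_11 = 3.5417, f(x_11) = 157.336953, coefficient = 2
x_12 = 3.7500, f(x_12) = 197.753906, coefficient = 1

I ≈ (0.208333/2) × 1425.020194 = 148.439604
Exact value: 147.705078
Error: 0.734525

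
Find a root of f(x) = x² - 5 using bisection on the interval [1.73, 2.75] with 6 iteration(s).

f(x) = x² - 5
Initial interval: [1.73, 2.75]

Iteration 1:
  c_1 = (1.730000 + 2.750000)/2 = 2.240000
  f(c_1) = f(2.240000) = 0.017600
  f(a) × f(c) < 0, new interval: [1.730000, 2.240000]
Iteration 2:
  c_2 = (1.730000 + 2.240000)/2 = 1.985000
  f(c_2) = f(1.985000) = -1.059775
  f(a) × f(c) ≥ 0, new interval: [1.985000, 2.240000]
Iteration 3:
  c_3 = (1.985000 + 2.240000)/2 = 2.112500
  f(c_3) = f(2.112500) = -0.537344
  f(a) × f(c) ≥ 0, new interval: [2.112500, 2.240000]
Iteration 4:
  c_4 = (2.112500 + 2.240000)/2 = 2.176250
  f(c_4) = f(2.176250) = -0.263936
  f(a) × f(c) ≥ 0, new interval: [2.176250, 2.240000]
Iteration 5:
  c_5 = (2.176250 + 2.240000)/2 = 2.208125
  f(c_5) = f(2.208125) = -0.124184
  f(a) × f(c) ≥ 0, new interval: [2.208125, 2.240000]
Iteration 6:
  c_6 = (2.208125 + 2.240000)/2 = 2.224063
  f(c_6) = f(2.224063) = -0.053546
  f(a) × f(c) ≥ 0, new interval: [2.224063, 2.240000]

After 6 iteration(s), the approximation is c_6 = 2.224063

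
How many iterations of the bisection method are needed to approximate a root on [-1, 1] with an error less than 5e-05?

We need (b-a)/2^n ≤ 5e-05
(1 - (-1))/2^n ≤ 5e-05
2/2^n ≤ 5e-05
2^n ≥ 40000
n ≥ log₂(40000) = 15.29
n ≥ 16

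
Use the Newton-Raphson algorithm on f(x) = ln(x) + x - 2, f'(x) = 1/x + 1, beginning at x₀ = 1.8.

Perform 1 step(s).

f(x) = ln(x) + x - 2
f'(x) = 1/x + 1
x₀ = 1.8

Newton-Raphson formula: x_{n+1} = x_n - f(x_n)/f'(x_n)

Iteration 1:
  f(1.800000) = 0.387787
  f'(1.800000) = 1.555556
  x_1 = 1.800000 - 0.387787/1.555556 = 1.550709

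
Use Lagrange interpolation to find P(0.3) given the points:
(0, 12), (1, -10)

Lagrange interpolation formula:
P(x) = Σ yᵢ × Lᵢ(x)
where Lᵢ(x) = Π_{j≠i} (x - xⱼ)/(xᵢ - xⱼ)

L_0(0.3) = (0.3 - 1)/(0 - 1) = 0.700000
L_1(0.3) = (0.3 - 0)/(1 - 0) = 0.300000

P(0.3) = 12×L_0(0.3) + (-10)×L_1(0.3)
P(0.3) = 5.400000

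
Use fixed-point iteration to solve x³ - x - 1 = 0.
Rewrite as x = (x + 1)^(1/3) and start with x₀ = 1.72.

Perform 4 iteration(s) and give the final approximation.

Equation: x³ - x - 1 = 0
Fixed-point form: x = (x + 1)^(1/3)
x₀ = 1.72

x_1 = g(1.720000) = 1.395906
x_2 = g(1.395906) = 1.338104
x_3 = g(1.338104) = 1.327256
x_4 = g(1.327256) = 1.325200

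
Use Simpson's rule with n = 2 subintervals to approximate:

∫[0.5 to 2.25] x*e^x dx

f(x) = x*e^x
a = 0.5, b = 2.25, n = 2
h = (b - a)/n = 0.875000

Simpson's rule: (h/3)[f(x₀) + 4f(x₁) + 2f(x₂) + ... + f(xₙ)]

x_0 = 0.5000, f(x_0) = 0.824361, coefficient = 1
x_1 = 1.3750, f(x_1) = 5.438230, coefficient = 4
x_2 = 2.2500, f(x_2) = 21.347406, coefficient = 1

I ≈ (0.875000/3) × 43.924688 = 12.811367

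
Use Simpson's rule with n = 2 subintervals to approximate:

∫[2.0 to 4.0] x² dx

f(x) = x²
a = 2.0, b = 4.0, n = 2
h = (b - a)/n = 1.000000

Simpson's rule: (h/3)[f(x₀) + 4f(x₁) + 2f(x₂) + ... + f(xₙ)]

x_0 = 2.0000, f(x_0) = 4.000000, coefficient = 1
x_1 = 3.0000, f(x_1) = 9.000000, coefficient = 4
x_2 = 4.0000, f(x_2) = 16.000000, coefficient = 1

I ≈ (1.000000/3) × 56.000000 = 18.666667
Exact value: 18.666667
Error: 0.000000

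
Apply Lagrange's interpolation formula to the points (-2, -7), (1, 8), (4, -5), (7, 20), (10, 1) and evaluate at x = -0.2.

Lagrange interpolation formula:
P(x) = Σ yᵢ × Lᵢ(x)
where Lᵢ(x) = Π_{j≠i} (x - xⱼ)/(xᵢ - xⱼ)

L_0(-0.2) = (-0.2 - 1)/(-2 - 1) × (-0.2 - 4)/(-2 - 4) × (-0.2 - 7)/(-2 - 7) × (-0.2 - 10)/(-2 - 10) = 0.190400
L_1(-0.2) = (-0.2 - (-2))/(1 - (-2)) × (-0.2 - 4)/(1 - 4) × (-0.2 - 7)/(1 - 7) × (-0.2 - 10)/(1 - 10) = 1.142400
L_2(-0.2) = (-0.2 - (-2))/(4 - (-2)) × (-0.2 - 1)/(4 - 1) × (-0.2 - 7)/(4 - 7) × (-0.2 - 10)/(4 - 10) = -0.489600
L_3(-0.2) = (-0.2 - (-2))/(7 - (-2)) × (-0.2 - 1)/(7 - 1) × (-0.2 - 4)/(7 - 4) × (-0.2 - 10)/(7 - 10) = 0.190400
L_4(-0.2) = (-0.2 - (-2))/(10 - (-2)) × (-0.2 - 1)/(10 - 1) × (-0.2 - 4)/(10 - 4) × (-0.2 - 7)/(10 - 7) = -0.033600

P(-0.2) = (-7)×L_0(-0.2) + 8×L_1(-0.2) + (-5)×L_2(-0.2) + 20×L_3(-0.2) + 1×L_4(-0.2)
P(-0.2) = 14.028800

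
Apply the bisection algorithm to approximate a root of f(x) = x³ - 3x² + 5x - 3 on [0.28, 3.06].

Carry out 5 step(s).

f(x) = x³ - 3x² + 5x - 3
Initial interval: [0.28, 3.06]

Iteration 1:
  c_1 = (0.280000 + 3.060000)/2 = 1.670000
  f(c_1) = f(1.670000) = 1.640763
  f(a) × f(c) < 0, new interval: [0.280000, 1.670000]
Iteration 2:
  c_2 = (0.280000 + 1.670000)/2 = 0.975000
  f(c_2) = f(0.975000) = -0.050016
  f(a) × f(c) ≥ 0, new interval: [0.975000, 1.670000]
Iteration 3:
  c_3 = (0.975000 + 1.670000)/2 = 1.322500
  f(c_3) = f(1.322500) = 0.678542
  f(a) × f(c) < 0, new interval: [0.975000, 1.322500]
Iteration 4:
  c_4 = (0.975000 + 1.322500)/2 = 1.148750
  f(c_4) = f(1.148750) = 0.300791
  f(a) × f(c) < 0, new interval: [0.975000, 1.148750]
Iteration 5:
  c_5 = (0.975000 + 1.148750)/2 = 1.061875
  f(c_5) = f(1.061875) = 0.123987
  f(a) × f(c) < 0, new interval: [0.975000, 1.061875]

After 5 iteration(s), the approximation is c_5 = 1.061875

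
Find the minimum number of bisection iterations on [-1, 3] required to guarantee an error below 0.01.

We need (b-a)/2^n ≤ 0.01
(3 - (-1))/2^n ≤ 0.01
4/2^n ≤ 0.01
2^n ≥ 400
n ≥ log₂(400) = 8.64
n ≥ 9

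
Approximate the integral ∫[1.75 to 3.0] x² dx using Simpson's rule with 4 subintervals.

f(x) = x²
a = 1.75, b = 3.0, n = 4
h = (b - a)/n = 0.312500

Simpson's rule: (h/3)[f(x₀) + 4f(x₁) + 2f(x₂) + ... + f(xₙ)]

x_0 = 1.7500, f(x_0) = 3.062500, coefficient = 1
x_1 = 2.0625, f(x_1) = 4.253906, coefficient = 4
x_2 = 2.3750, f(x_2) = 5.640625, coefficient = 2
x_3 = 2.6875, f(x_3) = 7.222656, coefficient = 4
x_4 = 3.0000, f(x_4) = 9.000000, coefficient = 1

I ≈ (0.312500/3) × 69.250000 = 7.213542
Exact value: 7.213542
Error: 0.000000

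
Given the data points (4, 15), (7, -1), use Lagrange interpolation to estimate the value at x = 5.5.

Lagrange interpolation formula:
P(x) = Σ yᵢ × Lᵢ(x)
where Lᵢ(x) = Π_{j≠i} (x - xⱼ)/(xᵢ - xⱼ)

L_0(5.5) = (5.5 - 7)/(4 - 7) = 0.500000
L_1(5.5) = (5.5 - 4)/(7 - 4) = 0.500000

P(5.5) = 15×L_0(5.5) + (-1)×L_1(5.5)
P(5.5) = 7.000000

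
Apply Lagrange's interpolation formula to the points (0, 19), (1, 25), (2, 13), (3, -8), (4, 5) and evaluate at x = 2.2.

Lagrange interpolation formula:
P(x) = Σ yᵢ × Lᵢ(x)
where Lᵢ(x) = Π_{j≠i} (x - xⱼ)/(xᵢ - xⱼ)

L_0(2.2) = (2.2 - 1)/(0 - 1) × (2.2 - 2)/(0 - 2) × (2.2 - 3)/(0 - 3) × (2.2 - 4)/(0 - 4) = 0.014400
L_1(2.2) = (2.2 - 0)/(1 - 0) × (2.2 - 2)/(1 - 2) × (2.2 - 3)/(1 - 3) × (2.2 - 4)/(1 - 4) = -0.105600
L_2(2.2) = (2.2 - 0)/(2 - 0) × (2.2 - 1)/(2 - 1) × (2.2 - 3)/(2 - 3) × (2.2 - 4)/(2 - 4) = 0.950400
L_3(2.2) = (2.2 - 0)/(3 - 0) × (2.2 - 1)/(3 - 1) × (2.2 - 2)/(3 - 2) × (2.2 - 4)/(3 - 4) = 0.158400
L_4(2.2) = (2.2 - 0)/(4 - 0) × (2.2 - 1)/(4 - 1) × (2.2 - 2)/(4 - 2) × (2.2 - 3)/(4 - 3) = -0.017600

P(2.2) = 19×L_0(2.2) + 25×L_1(2.2) + 13×L_2(2.2) + (-8)×L_3(2.2) + 5×L_4(2.2)
P(2.2) = 8.633600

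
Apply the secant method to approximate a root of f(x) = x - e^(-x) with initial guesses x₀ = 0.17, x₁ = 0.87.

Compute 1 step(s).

f(x) = x - e^(-x)
x₀ = 0.17, x₁ = 0.87

Secant formula: x_{n+1} = x_n - f(x_n)(x_n - x_{n-1})/(f(x_n) - f(x_{n-1}))

Iteration 1:
  f(0.170000) = -0.673665
  f(0.870000) = 0.451048
  x_2 = 0.870000 - 0.451048×(0.870000 - 0.170000)/(0.451048 - (-0.673665))
       = 0.589276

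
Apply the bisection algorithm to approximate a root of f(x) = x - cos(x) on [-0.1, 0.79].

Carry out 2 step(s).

f(x) = x - cos(x)
Initial interval: [-0.1, 0.79]

Iteration 1:
  c_1 = (-0.100000 + 0.790000)/2 = 0.345000
  f(c_1) = f(0.345000) = -0.596075
  f(a) × f(c) ≥ 0, new interval: [0.345000, 0.790000]
Iteration 2:
  c_2 = (0.345000 + 0.790000)/2 = 0.567500
  f(c_2) = f(0.567500) = -0.275747
  f(a) × f(c) ≥ 0, new interval: [0.567500, 0.790000]

After 2 iteration(s), the approximation is c_2 = 0.567500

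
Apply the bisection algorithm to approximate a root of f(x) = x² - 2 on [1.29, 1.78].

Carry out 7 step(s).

f(x) = x² - 2
Initial interval: [1.29, 1.78]

Iteration 1:
  c_1 = (1.290000 + 1.780000)/2 = 1.535000
  f(c_1) = f(1.535000) = 0.356225
  f(a) × f(c) < 0, new interval: [1.290000, 1.535000]
Iteration 2:
  c_2 = (1.290000 + 1.535000)/2 = 1.412500
  f(c_2) = f(1.412500) = -0.004844
  f(a) × f(c) ≥ 0, new interval: [1.412500, 1.535000]
Iteration 3:
  c_3 = (1.412500 + 1.535000)/2 = 1.473750
  f(c_3) = f(1.473750) = 0.171939
  f(a) × f(c) < 0, new interval: [1.412500, 1.473750]
Iteration 4:
  c_4 = (1.412500 + 1.473750)/2 = 1.443125
  f(c_4) = f(1.443125) = 0.082610
  f(a) × f(c) < 0, new interval: [1.412500, 1.443125]
Iteration 5:
  c_5 = (1.412500 + 1.443125)/2 = 1.427813
  f(c_5) = f(1.427813) = 0.038649
  f(a) × f(c) < 0, new interval: [1.412500, 1.427813]
Iteration 6:
  c_6 = (1.412500 + 1.427813)/2 = 1.420156
  f(c_6) = f(1.420156) = 0.016844
  f(a) × f(c) < 0, new interval: [1.412500, 1.420156]
Iteration 7:
  c_7 = (1.412500 + 1.420156)/2 = 1.416328
  f(c_7) = f(1.416328) = 0.005985
  f(a) × f(c) < 0, new interval: [1.412500, 1.416328]

After 7 iteration(s), the approximation is c_7 = 1.416328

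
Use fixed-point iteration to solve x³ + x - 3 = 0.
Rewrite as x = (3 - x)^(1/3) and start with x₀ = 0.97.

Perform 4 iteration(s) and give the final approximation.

Equation: x³ + x - 3 = 0
Fixed-point form: x = (3 - x)^(1/3)
x₀ = 0.97

x_1 = g(0.970000) = 1.266189
x_2 = g(1.266189) = 1.201344
x_3 = g(1.201344) = 1.216138
x_4 = g(1.216138) = 1.212794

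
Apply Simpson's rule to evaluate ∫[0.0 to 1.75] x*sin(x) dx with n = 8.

f(x) = x*sin(x)
a = 0.0, b = 1.75, n = 8
h = (b - a)/n = 0.218750

Simpson's rule: (h/3)[f(x₀) + 4f(x₁) + 2f(x₂) + ... + f(xₙ)]

x_0 = 0.0000, f(x_0) = 0.000000, coefficient = 1
x_1 = 0.2188, f(x_1) = 0.047471, coefficient = 4
x_2 = 0.4375, f(x_2) = 0.185358, coefficient = 2
x_3 = 0.6562, f(x_3) = 0.400411, coefficient = 4
x_4 = 0.8750, f(x_4) = 0.671601, coefficient = 2
x_5 = 1.0938, f(x_5) = 0.971638, coefficient = 4
x_6 = 1.3125, f(x_6) = 1.268960, coefficient = 2
x_7 = 1.5312, f(x_7) = 1.530053, coefficient = 4
x_8 = 1.7500, f(x_8) = 1.721975, coefficient = 1

I ≈ (0.218750/3) × 17.772105 = 1.295883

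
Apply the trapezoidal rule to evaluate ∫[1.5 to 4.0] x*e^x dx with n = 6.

f(x) = x*e^x
a = 1.5, b = 4.0, n = 6
h = (b - a)/n = 0.416667

Trapezoidal rule: (h/2)[f(x₀) + 2f(x₁) + 2f(x₂) + ... + f(xₙ)]

x_0 = 1.5000, f(x_0) = 6.722534, coefficient = 1
x_1 = 1.9167, f(x_1) = 13.029998, coefficient = 2
x_2 = 2.3333, f(x_2) = 24.061937, coefficient = 2
x_3 = 2.7500, f(x_3) = 43.017238, coefficient = 2
x_4 = 3.1667, f(x_4) = 75.139484, coefficient = 2
x_5 = 3.5833, f(x_5) = 128.976059, coefficient = 2
x_6 = 4.0000, f(x_6) = 218.392600, coefficient = 1

I ≈ (0.416667/2) × 793.564565 = 165.325951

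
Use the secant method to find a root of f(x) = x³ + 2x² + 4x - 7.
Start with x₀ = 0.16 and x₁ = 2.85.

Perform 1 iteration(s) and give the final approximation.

f(x) = x³ + 2x² + 4x - 7
x₀ = 0.16, x₁ = 2.85

Secant formula: x_{n+1} = x_n - f(x_n)(x_n - x_{n-1})/(f(x_n) - f(x_{n-1}))

Iteration 1:
  f(0.160000) = -6.304704
  f(2.850000) = 43.794125
  x_2 = 2.850000 - 43.794125×(2.850000 - 0.160000)/(43.794125 - (-6.304704))
       = 0.498524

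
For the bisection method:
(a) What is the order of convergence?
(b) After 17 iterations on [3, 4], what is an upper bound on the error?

(a) Bisection has linear (order 1) convergence; the error is halved each step.

(b) Error bound = (b-a)/2^n = (4 - 3)/2^{17}
    = 1/2^{17}

(a) 1 (linear); (b) error ≤ 7.63e-06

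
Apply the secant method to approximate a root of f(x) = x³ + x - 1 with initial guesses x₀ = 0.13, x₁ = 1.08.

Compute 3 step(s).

f(x) = x³ + x - 1
x₀ = 0.13, x₁ = 1.08

Secant formula: x_{n+1} = x_n - f(x_n)(x_n - x_{n-1})/(f(x_n) - f(x_{n-1}))

Iteration 1:
  f(0.130000) = -0.867803
  f(1.080000) = 1.339712
  x_2 = 1.080000 - 1.339712×(1.080000 - 0.130000)/(1.339712 - (-0.867803))
       = 0.503457
Iteration 2:
  f(1.080000) = 1.339712
  f(0.503457) = -0.368932
  x_3 = 0.503457 - (-0.368932)×(0.503457 - 1.080000)/(-0.368932 - 1.339712)
       = 0.627945
Iteration 3:
  f(0.503457) = -0.368932
  f(0.627945) = -0.124447
  x_4 = 0.627945 - (-0.124447)×(0.627945 - 0.503457)/(-0.124447 - (-0.368932))
       = 0.691311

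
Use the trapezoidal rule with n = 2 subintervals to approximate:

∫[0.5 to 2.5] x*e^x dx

f(x) = x*e^x
a = 0.5, b = 2.5, n = 2
h = (b - a)/n = 1.000000

Trapezoidal rule: (h/2)[f(x₀) + 2f(x₁) + 2f(x₂) + ... + f(xₙ)]

x_0 = 0.5000, f(x_0) = 0.824361, coefficient = 1
x_1 = 1.5000, f(x_1) = 6.722534, coefficient = 2
x_2 = 2.5000, f(x_2) = 30.456235, coefficient = 1

I ≈ (1.000000/2) × 44.725663 = 22.362831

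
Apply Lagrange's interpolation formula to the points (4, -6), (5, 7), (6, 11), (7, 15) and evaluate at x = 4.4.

Lagrange interpolation formula:
P(x) = Σ yᵢ × Lᵢ(x)
where Lᵢ(x) = Π_{j≠i} (x - xⱼ)/(xᵢ - xⱼ)

L_0(4.4) = (4.4 - 5)/(4 - 5) × (4.4 - 6)/(4 - 6) × (4.4 - 7)/(4 - 7) = 0.416000
L_1(4.4) = (4.4 - 4)/(5 - 4) × (4.4 - 6)/(5 - 6) × (4.4 - 7)/(5 - 7) = 0.832000
L_2(4.4) = (4.4 - 4)/(6 - 4) × (4.4 - 5)/(6 - 5) × (4.4 - 7)/(6 - 7) = -0.312000
L_3(4.4) = (4.4 - 4)/(7 - 4) × (4.4 - 5)/(7 - 5) × (4.4 - 6)/(7 - 6) = 0.064000

P(4.4) = (-6)×L_0(4.4) + 7×L_1(4.4) + 11×L_2(4.4) + 15×L_3(4.4)
P(4.4) = 0.856000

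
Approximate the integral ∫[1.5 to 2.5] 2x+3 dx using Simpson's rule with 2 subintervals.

f(x) = 2x+3
a = 1.5, b = 2.5, n = 2
h = (b - a)/n = 0.500000

Simpson's rule: (h/3)[f(x₀) + 4f(x₁) + 2f(x₂) + ... + f(xₙ)]

x_0 = 1.5000, f(x_0) = 6.000000, coefficient = 1
x_1 = 2.0000, f(x_1) = 7.000000, coefficient = 4
x_2 = 2.5000, f(x_2) = 8.000000, coefficient = 1

I ≈ (0.500000/3) × 42.000000 = 7.000000
Exact value: 7.000000
Error: 0.000000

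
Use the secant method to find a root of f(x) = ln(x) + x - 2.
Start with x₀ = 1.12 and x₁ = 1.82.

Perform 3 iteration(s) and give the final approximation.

f(x) = ln(x) + x - 2
x₀ = 1.12, x₁ = 1.82

Secant formula: x_{n+1} = x_n - f(x_n)(x_n - x_{n-1})/(f(x_n) - f(x_{n-1}))

Iteration 1:
  f(1.120000) = -0.766671
  f(1.820000) = 0.418837
  x_2 = 1.820000 - 0.418837×(1.820000 - 1.120000)/(0.418837 - (-0.766671))
       = 1.572692
Iteration 2:
  f(1.820000) = 0.418837
  f(1.572692) = 0.025481
  x_3 = 1.572692 - 0.025481×(1.572692 - 1.820000)/(0.025481 - 0.418837)
       = 1.556672
Iteration 3:
  f(1.572692) = 0.025481
  f(1.556672) = -0.000778
  x_4 = 1.556672 - (-0.000778)×(1.556672 - 1.572692)/(-0.000778 - 0.025481)
       = 1.557147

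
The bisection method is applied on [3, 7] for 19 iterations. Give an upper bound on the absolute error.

Bisection error bound: |error| ≤ (b-a)/2^n
|error| ≤ (7 - 3)/2^19 = 4/2^19
|error| ≤ 0.0000076294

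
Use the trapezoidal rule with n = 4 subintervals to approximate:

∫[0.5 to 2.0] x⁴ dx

f(x) = x⁴
a = 0.5, b = 2.0, n = 4
h = (b - a)/n = 0.375000

Trapezoidal rule: (h/2)[f(x₀) + 2f(x₁) + 2f(x₂) + ... + f(xₙ)]

x_0 = 0.5000, f(x_0) = 0.062500, coefficient = 1
x_1 = 0.8750, f(x_1) = 0.586182, coefficient = 2
x_2 = 1.2500, f(x_2) = 2.441406, coefficient = 2
x_3 = 1.6250, f(x_3) = 6.972900, coefficient = 2
x_4 = 2.0000, f(x_4) = 16.000000, coefficient = 1

I ≈ (0.375000/2) × 36.063477 = 6.761902
Exact value: 6.393750
Error: 0.368152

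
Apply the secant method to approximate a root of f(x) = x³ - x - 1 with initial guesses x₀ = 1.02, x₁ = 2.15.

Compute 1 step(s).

f(x) = x³ - x - 1
x₀ = 1.02, x₁ = 2.15

Secant formula: x_{n+1} = x_n - f(x_n)(x_n - x_{n-1})/(f(x_n) - f(x_{n-1}))

Iteration 1:
  f(1.020000) = -0.958792
  f(2.150000) = 6.788375
  x_2 = 2.150000 - 6.788375×(2.150000 - 1.020000)/(6.788375 - (-0.958792))
       = 1.159849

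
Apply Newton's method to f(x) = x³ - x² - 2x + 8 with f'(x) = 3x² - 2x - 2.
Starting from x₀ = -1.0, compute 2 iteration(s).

f(x) = x³ - x² - 2x + 8
f'(x) = 3x² - 2x - 2
x₀ = -1.0

Newton-Raphson formula: x_{n+1} = x_n - f(x_n)/f'(x_n)

Iteration 1:
  f(-1.000000) = 8.000000
  f'(-1.000000) = 3.000000
  x_1 = -1.000000 - 8.000000/3.000000 = -3.666667
Iteration 2:
  f(-3.666667) = -47.407407
  f'(-3.666667) = 45.666667
  x_2 = -3.666667 - (-47.407407)/45.666667 = -2.628548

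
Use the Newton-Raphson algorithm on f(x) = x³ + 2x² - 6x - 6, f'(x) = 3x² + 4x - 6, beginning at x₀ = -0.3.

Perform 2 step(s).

f(x) = x³ + 2x² - 6x - 6
f'(x) = 3x² + 4x - 6
x₀ = -0.3

Newton-Raphson formula: x_{n+1} = x_n - f(x_n)/f'(x_n)

Iteration 1:
  f(-0.300000) = -4.047000
  f'(-0.300000) = -6.930000
  x_1 = -0.300000 - (-4.047000)/(-6.930000) = -0.883983
Iteration 2:
  f(-0.883983) = 0.175980
  f'(-0.883983) = -7.191655
  x_2 = -0.883983 - 0.175980/(-7.191655) = -0.859513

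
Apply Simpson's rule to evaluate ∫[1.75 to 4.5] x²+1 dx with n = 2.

f(x) = x²+1
a = 1.75, b = 4.5, n = 2
h = (b - a)/n = 1.375000

Simpson's rule: (h/3)[f(x₀) + 4f(x₁) + 2f(x₂) + ... + f(xₙ)]

x_0 = 1.7500, f(x_0) = 4.062500, coefficient = 1
x_1 = 3.1250, f(x_1) = 10.765625, coefficient = 4
x_2 = 4.5000, f(x_2) = 21.250000, coefficient = 1

I ≈ (1.375000/3) × 68.375000 = 31.338542
Exact value: 31.338542
Error: 0.000000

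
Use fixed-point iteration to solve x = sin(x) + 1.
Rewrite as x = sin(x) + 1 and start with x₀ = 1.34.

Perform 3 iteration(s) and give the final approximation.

Equation: x = sin(x) + 1
Fixed-point form: x = sin(x) + 1
x₀ = 1.34

x_1 = g(1.340000) = 1.973485
x_2 = g(1.973485) = 1.920011
x_3 = g(1.920011) = 1.939642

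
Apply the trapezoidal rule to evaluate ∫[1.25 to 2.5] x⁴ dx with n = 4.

f(x) = x⁴
a = 1.25, b = 2.5, n = 4
h = (b - a)/n = 0.312500

Trapezoidal rule: (h/2)[f(x₀) + 2f(x₁) + 2f(x₂) + ... + f(xₙ)]

x_0 = 1.2500, f(x_0) = 2.441406, coefficient = 1
x_1 = 1.5625, f(x_1) = 5.960464, coefficient = 2
x_2 = 1.8750, f(x_2) = 12.359619, coefficient = 2
x_3 = 2.1875, f(x_3) = 22.897720, coefficient = 2
x_4 = 2.5000, f(x_4) = 39.062500, coefficient = 1

I ≈ (0.312500/2) × 123.939514 = 19.365549
Exact value: 18.920898
Error: 0.444651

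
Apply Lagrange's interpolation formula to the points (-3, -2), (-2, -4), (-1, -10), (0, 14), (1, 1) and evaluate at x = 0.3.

Lagrange interpolation formula:
P(x) = Σ yᵢ × Lᵢ(x)
where Lᵢ(x) = Π_{j≠i} (x - xⱼ)/(xᵢ - xⱼ)

L_0(0.3) = (0.3 - (-2))/(-3 - (-2)) × (0.3 - (-1))/(-3 - (-1)) × (0.3 - 0)/(-3 - 0) × (0.3 - 1)/(-3 - 1) = -0.026162
L_1(0.3) = (0.3 - (-3))/(-2 - (-3)) × (0.3 - (-1))/(-2 - (-1)) × (0.3 - 0)/(-2 - 0) × (0.3 - 1)/(-2 - 1) = 0.150150
L_2(0.3) = (0.3 - (-3))/(-1 - (-3)) × (0.3 - (-2))/(-1 - (-2)) × (0.3 - 0)/(-1 - 0) × (0.3 - 1)/(-1 - 1) = -0.398475
L_3(0.3) = (0.3 - (-3))/(0 - (-3)) × (0.3 - (-2))/(0 - (-2)) × (0.3 - (-1))/(0 - (-1)) × (0.3 - 1)/(0 - 1) = 1.151150
L_4(0.3) = (0.3 - (-3))/(1 - (-3)) × (0.3 - (-2))/(1 - (-2)) × (0.3 - (-1))/(1 - (-1)) × (0.3 - 0)/(1 - 0) = 0.123337

P(0.3) = (-2)×L_0(0.3) + (-4)×L_1(0.3) + (-10)×L_2(0.3) + 14×L_3(0.3) + 1×L_4(0.3)
P(0.3) = 19.675912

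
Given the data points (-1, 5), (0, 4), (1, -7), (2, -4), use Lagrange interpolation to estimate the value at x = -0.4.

Lagrange interpolation formula:
P(x) = Σ yᵢ × Lᵢ(x)
where Lᵢ(x) = Π_{j≠i} (x - xⱼ)/(xᵢ - xⱼ)

L_0(-0.4) = (-0.4 - 0)/(-1 - 0) × (-0.4 - 1)/(-1 - 1) × (-0.4 - 2)/(-1 - 2) = 0.224000
L_1(-0.4) = (-0.4 - (-1))/(0 - (-1)) × (-0.4 - 1)/(0 - 1) × (-0.4 - 2)/(0 - 2) = 1.008000
L_2(-0.4) = (-0.4 - (-1))/(1 - (-1)) × (-0.4 - 0)/(1 - 0) × (-0.4 - 2)/(1 - 2) = -0.288000
L_3(-0.4) = (-0.4 - (-1))/(2 - (-1)) × (-0.4 - 0)/(2 - 0) × (-0.4 - 1)/(2 - 1) = 0.056000

P(-0.4) = 5×L_0(-0.4) + 4×L_1(-0.4) + (-7)×L_2(-0.4) + (-4)×L_3(-0.4)
P(-0.4) = 6.944000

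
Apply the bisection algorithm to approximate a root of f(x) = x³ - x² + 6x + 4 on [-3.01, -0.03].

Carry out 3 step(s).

f(x) = x³ - x² + 6x + 4
Initial interval: [-3.01, -0.03]

Iteration 1:
  c_1 = (-3.010000 + (-0.030000))/2 = -1.520000
  f(c_1) = f(-1.520000) = -10.942208
  f(a) × f(c) ≥ 0, new interval: [-1.520000, -0.030000]
Iteration 2:
  c_2 = (-1.520000 + (-0.030000))/2 = -0.775000
  f(c_2) = f(-0.775000) = -1.716109
  f(a) × f(c) ≥ 0, new interval: [-0.775000, -0.030000]
Iteration 3:
  c_3 = (-0.775000 + (-0.030000))/2 = -0.402500
  f(c_3) = f(-0.402500) = 1.357786
  f(a) × f(c) < 0, new interval: [-0.775000, -0.402500]

After 3 iteration(s), the approximation is c_3 = -0.402500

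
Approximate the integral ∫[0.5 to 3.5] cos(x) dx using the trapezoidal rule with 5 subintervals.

f(x) = cos(x)
a = 0.5, b = 3.5, n = 5
h = (b - a)/n = 0.600000

Trapezoidal rule: (h/2)[f(x₀) + 2f(x₁) + 2f(x₂) + ... + f(xₙ)]

x_0 = 0.5000, f(x_0) = 0.877583, coefficient = 1
x_1 = 1.1000, f(x_1) = 0.453596, coefficient = 2
x_2 = 1.7000, f(x_2) = -0.128844, coefficient = 2
x_3 = 2.3000, f(x_3) = -0.666276, coefficient = 2
x_4 = 2.9000, f(x_4) = -0.970958, coefficient = 2
x_5 = 3.5000, f(x_5) = -0.936457, coefficient = 1

I ≈ (0.600000/2) × -2.683839 = -0.805152
Exact value: -0.830209
Error: 0.025057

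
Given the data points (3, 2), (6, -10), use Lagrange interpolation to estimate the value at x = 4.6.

Lagrange interpolation formula:
P(x) = Σ yᵢ × Lᵢ(x)
where Lᵢ(x) = Π_{j≠i} (x - xⱼ)/(xᵢ - xⱼ)

L_0(4.6) = (4.6 - 6)/(3 - 6) = 0.466667
L_1(4.6) = (4.6 - 3)/(6 - 3) = 0.533333

P(4.6) = 2×L_0(4.6) + (-10)×L_1(4.6)
P(4.6) = -4.400000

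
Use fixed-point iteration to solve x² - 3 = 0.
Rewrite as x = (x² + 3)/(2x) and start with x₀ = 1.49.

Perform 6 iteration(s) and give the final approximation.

Equation: x² - 3 = 0
Fixed-point form: x = (x² + 3)/(2x)
x₀ = 1.49

x_1 = g(1.490000) = 1.751711
x_2 = g(1.751711) = 1.732161
x_3 = g(1.732161) = 1.732051
x_4 = g(1.732051) = 1.732051
x_5 = g(1.732051) = 1.732051
x_6 = g(1.732051) = 1.732051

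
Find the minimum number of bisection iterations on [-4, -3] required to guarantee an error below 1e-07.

We need (b-a)/2^n ≤ 1e-07
(-3 - (-4))/2^n ≤ 1e-07
1/2^n ≤ 1e-07
2^n ≥ 10000000
n ≥ log₂(10000000) = 23.25
n ≥ 24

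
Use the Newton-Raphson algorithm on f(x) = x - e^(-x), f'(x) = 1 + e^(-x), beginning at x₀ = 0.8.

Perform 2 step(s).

f(x) = x - e^(-x)
f'(x) = 1 + e^(-x)
x₀ = 0.8

Newton-Raphson formula: x_{n+1} = x_n - f(x_n)/f'(x_n)

Iteration 1:
  f(0.800000) = 0.350671
  f'(0.800000) = 1.449329
  x_1 = 0.800000 - 0.350671/1.449329 = 0.558046
Iteration 2:
  f(0.558046) = -0.014280
  f'(0.558046) = 1.572326
  x_2 = 0.558046 - (-0.014280)/1.572326 = 0.567128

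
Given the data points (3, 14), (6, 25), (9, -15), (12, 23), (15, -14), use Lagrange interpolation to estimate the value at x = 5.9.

Lagrange interpolation formula:
P(x) = Σ yᵢ × Lᵢ(x)
where Lᵢ(x) = Π_{j≠i} (x - xⱼ)/(xᵢ - xⱼ)

L_0(5.9) = (5.9 - 6)/(3 - 6) × (5.9 - 9)/(3 - 9) × (5.9 - 12)/(3 - 12) × (5.9 - 15)/(3 - 15) = 0.008852
L_1(5.9) = (5.9 - 3)/(6 - 3) × (5.9 - 9)/(6 - 9) × (5.9 - 12)/(6 - 12) × (5.9 - 15)/(6 - 15) = 1.026821
L_2(5.9) = (5.9 - 3)/(9 - 3) × (5.9 - 6)/(9 - 6) × (5.9 - 12)/(9 - 12) × (5.9 - 15)/(9 - 15) = -0.049685
L_3(5.9) = (5.9 - 3)/(12 - 3) × (5.9 - 6)/(12 - 6) × (5.9 - 9)/(12 - 9) × (5.9 - 15)/(12 - 15) = 0.016833
L_4(5.9) = (5.9 - 3)/(15 - 3) × (5.9 - 6)/(15 - 6) × (5.9 - 9)/(15 - 9) × (5.9 - 12)/(15 - 12) = -0.002821

P(5.9) = 14×L_0(5.9) + 25×L_1(5.9) + (-15)×L_2(5.9) + 23×L_3(5.9) + (-14)×L_4(5.9)
P(5.9) = 26.966374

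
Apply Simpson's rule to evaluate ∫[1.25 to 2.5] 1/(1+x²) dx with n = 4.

f(x) = 1/(1+x²)
a = 1.25, b = 2.5, n = 4
h = (b - a)/n = 0.312500

Simpson's rule: (h/3)[f(x₀) + 4f(x₁) + 2f(x₂) + ... + f(xₙ)]

x_0 = 1.2500, f(x_0) = 0.390244, coefficient = 1
x_1 = 1.5625, f(x_1) = 0.290579, coefficient = 4
x_2 = 1.8750, f(x_2) = 0.221453, coefficient = 2
x_3 = 2.1875, f(x_3) = 0.172856, coefficient = 4
x_4 = 2.5000, f(x_4) = 0.137931, coefficient = 1

I ≈ (0.312500/3) × 2.824822 = 0.294252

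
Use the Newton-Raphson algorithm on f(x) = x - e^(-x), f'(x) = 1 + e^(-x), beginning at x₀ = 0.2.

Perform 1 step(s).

f(x) = x - e^(-x)
f'(x) = 1 + e^(-x)
x₀ = 0.2

Newton-Raphson formula: x_{n+1} = x_n - f(x_n)/f'(x_n)

Iteration 1:
  f(0.200000) = -0.618731
  f'(0.200000) = 1.818731
  x_1 = 0.200000 - (-0.618731)/1.818731 = 0.540199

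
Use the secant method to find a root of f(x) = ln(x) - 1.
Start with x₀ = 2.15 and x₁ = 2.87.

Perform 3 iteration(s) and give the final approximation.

f(x) = ln(x) - 1
x₀ = 2.15, x₁ = 2.87

Secant formula: x_{n+1} = x_n - f(x_n)(x_n - x_{n-1})/(f(x_n) - f(x_{n-1}))

Iteration 1:
  f(2.150000) = -0.234532
  f(2.870000) = 0.054312
  x_2 = 2.870000 - 0.054312×(2.870000 - 2.150000)/(0.054312 - (-0.234532))
       = 2.734617
Iteration 2:
  f(2.870000) = 0.054312
  f(2.734617) = 0.005991
  x_3 = 2.734617 - 0.005991×(2.734617 - 2.870000)/(0.005991 - 0.054312)
       = 2.717831
Iteration 3:
  f(2.734617) = 0.005991
  f(2.717831) = -0.000166
  x_4 = 2.717831 - (-0.000166)×(2.717831 - 2.734617)/(-0.000166 - 0.005991)
       = 2.718283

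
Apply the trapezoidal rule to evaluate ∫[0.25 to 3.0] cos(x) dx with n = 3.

f(x) = cos(x)
a = 0.25, b = 3.0, n = 3
h = (b - a)/n = 0.916667

Trapezoidal rule: (h/2)[f(x₀) + 2f(x₁) + 2f(x₂) + ... + f(xₙ)]

x_0 = 0.2500, f(x_0) = 0.968912, coefficient = 1
x_1 = 1.1667, f(x_1) = 0.393219, coefficient = 2
x_2 = 2.0833, f(x_2) = -0.490390, coefficient = 2
x_3 = 3.0000, f(x_3) = -0.989992, coefficient = 1

I ≈ (0.916667/2) × -0.215422 = -0.098735
Exact value: -0.106284
Error: 0.007549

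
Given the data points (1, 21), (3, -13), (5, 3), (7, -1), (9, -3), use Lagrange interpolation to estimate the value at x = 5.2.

Lagrange interpolation formula:
P(x) = Σ yᵢ × Lᵢ(x)
where Lᵢ(x) = Π_{j≠i} (x - xⱼ)/(xᵢ - xⱼ)

L_0(5.2) = (5.2 - 3)/(1 - 3) × (5.2 - 5)/(1 - 5) × (5.2 - 7)/(1 - 7) × (5.2 - 9)/(1 - 9) = 0.007838
L_1(5.2) = (5.2 - 1)/(3 - 1) × (5.2 - 5)/(3 - 5) × (5.2 - 7)/(3 - 7) × (5.2 - 9)/(3 - 9) = -0.059850
L_2(5.2) = (5.2 - 1)/(5 - 1) × (5.2 - 3)/(5 - 3) × (5.2 - 7)/(5 - 7) × (5.2 - 9)/(5 - 9) = 0.987525
L_3(5.2) = (5.2 - 1)/(7 - 1) × (5.2 - 3)/(7 - 3) × (5.2 - 5)/(7 - 5) × (5.2 - 9)/(7 - 9) = 0.073150
L_4(5.2) = (5.2 - 1)/(9 - 1) × (5.2 - 3)/(9 - 3) × (5.2 - 5)/(9 - 5) × (5.2 - 7)/(9 - 7) = -0.008663

P(5.2) = 21×L_0(5.2) + (-13)×L_1(5.2) + 3×L_2(5.2) + (-1)×L_3(5.2) + (-3)×L_4(5.2)
P(5.2) = 3.858050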